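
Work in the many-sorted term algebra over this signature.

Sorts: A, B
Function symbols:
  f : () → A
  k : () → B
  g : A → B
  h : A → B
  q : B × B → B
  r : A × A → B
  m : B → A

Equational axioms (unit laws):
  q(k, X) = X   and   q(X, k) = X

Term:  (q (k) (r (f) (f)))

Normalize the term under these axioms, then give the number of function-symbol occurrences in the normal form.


1. (q (k) (r (f) (f)))  →  (r (f) (f))
normal form: (r (f) (f))

size = 3


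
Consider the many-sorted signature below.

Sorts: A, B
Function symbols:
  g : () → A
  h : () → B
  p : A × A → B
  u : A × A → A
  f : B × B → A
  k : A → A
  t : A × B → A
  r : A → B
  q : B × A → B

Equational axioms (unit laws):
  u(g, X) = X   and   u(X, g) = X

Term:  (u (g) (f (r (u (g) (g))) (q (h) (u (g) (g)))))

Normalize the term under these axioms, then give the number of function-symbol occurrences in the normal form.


1. (u (g) (f (r (u (g) (g))) (q (h) (u (g) (g)))))  →  (f (r (u (g) (g))) (q (h) (u (g) (g))))
2. (f (r (u (g) (g))) (q (h) (u (g) (g))))  →  (f (r (g)) (q (h) (u (g) (g))))
3. (f (r (g)) (q (h) (u (g) (g))))  →  (f (r (g)) (q (h) (g)))
normal form: (f (r (g)) (q (h) (g)))

size = 6


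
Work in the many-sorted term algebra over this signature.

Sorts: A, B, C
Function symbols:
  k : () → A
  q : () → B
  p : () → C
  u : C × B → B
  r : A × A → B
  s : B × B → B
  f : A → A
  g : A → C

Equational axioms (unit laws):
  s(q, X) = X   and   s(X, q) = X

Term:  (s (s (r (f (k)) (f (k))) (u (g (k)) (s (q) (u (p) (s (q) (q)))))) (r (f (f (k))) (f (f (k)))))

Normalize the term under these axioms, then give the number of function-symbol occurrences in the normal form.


size = 20

1. (s (s (r (f (k)) (f (k))) (u (g (k)) (s (q) (u (p) (s (q) (q)))))) (r (f (f (k))) (f (f (k)))))  →  (s (s (r (f (k)) (f (k))) (u (g (k)) (u (p) (s (q) (q))))) (r (f (f (k))) (f (f (k)))))
2. (s (s (r (f (k)) (f (k))) (u (g (k)) (u (p) (s (q) (q))))) (r (f (f (k))) (f (f (k)))))  →  (s (s (r (f (k)) (f (k))) (u (g (k)) (u (p) (q)))) (r (f (f (k))) (f (f (k)))))
normal form: (s (s (r (f (k)) (f (k))) (u (g (k)) (u (p) (q)))) (r (f (f (k))) (f (f (k)))))


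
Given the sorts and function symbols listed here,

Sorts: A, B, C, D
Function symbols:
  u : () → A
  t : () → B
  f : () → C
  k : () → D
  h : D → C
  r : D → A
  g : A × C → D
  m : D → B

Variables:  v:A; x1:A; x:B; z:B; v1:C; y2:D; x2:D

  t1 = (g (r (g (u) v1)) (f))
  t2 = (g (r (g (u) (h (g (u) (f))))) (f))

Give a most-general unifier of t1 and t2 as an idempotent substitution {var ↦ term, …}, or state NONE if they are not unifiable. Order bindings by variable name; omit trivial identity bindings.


{v1 ↦ (h (g (u) (f)))}


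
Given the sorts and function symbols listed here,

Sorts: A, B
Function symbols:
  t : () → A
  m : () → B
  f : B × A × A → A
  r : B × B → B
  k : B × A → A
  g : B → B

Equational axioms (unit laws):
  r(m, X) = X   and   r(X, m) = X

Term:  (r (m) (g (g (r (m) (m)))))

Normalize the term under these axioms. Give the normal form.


normal form = (g (g (m)))

1. (r (m) (g (g (r (m) (m)))))  →  (g (g (r (m) (m))))
2. (g (g (r (m) (m))))  →  (g (g (m)))


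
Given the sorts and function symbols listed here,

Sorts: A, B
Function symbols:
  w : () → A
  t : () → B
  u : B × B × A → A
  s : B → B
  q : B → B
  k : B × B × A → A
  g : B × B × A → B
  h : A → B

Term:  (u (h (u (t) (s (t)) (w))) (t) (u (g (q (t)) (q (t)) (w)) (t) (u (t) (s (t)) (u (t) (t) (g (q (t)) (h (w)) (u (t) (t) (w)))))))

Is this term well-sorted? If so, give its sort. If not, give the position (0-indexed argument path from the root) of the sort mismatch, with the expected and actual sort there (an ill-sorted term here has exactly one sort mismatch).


ill-sorted at position [2, 2, 2, 2]: expected A, got B

      (t) : B
        (t) : B
      (s (t)) : B
      (w) : A
    (u (t) (s (t)) (w)) : A
  (h (u (t) (s (t)) (w))) : B
  (t) : B
        (t) : B
      (q (t)) : B
        (t) : B
      (q (t)) : B
      (w) : A
    (g (q (t)) (q (t)) (w)) : B
    (t) : B
      (t) : B
        (t) : B
      (s (t)) : B
        (t) : B
        (t) : B
            (t) : B
          (q (t)) : B
            (w) : A
          (h (w)) : B
            (t) : B
            (t) : B
            (w) : A
          (u (t) (t) (w)) : A
        (g (q (t)) (h (w)) (u (t) (t) (w))) : B
      (u (t) (t) (g (q (t)) (h (w)) (u (t) (t) (w)))) : ✗ arg 2 at [2, 2, 2, 2] has sort B, expected A


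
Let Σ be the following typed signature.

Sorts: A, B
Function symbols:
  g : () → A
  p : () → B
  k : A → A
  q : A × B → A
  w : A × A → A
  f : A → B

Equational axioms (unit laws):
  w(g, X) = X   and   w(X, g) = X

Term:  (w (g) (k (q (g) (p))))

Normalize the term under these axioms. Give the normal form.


1. (w (g) (k (q (g) (p))))  →  (k (q (g) (p)))

normal form = (k (q (g) (p)))


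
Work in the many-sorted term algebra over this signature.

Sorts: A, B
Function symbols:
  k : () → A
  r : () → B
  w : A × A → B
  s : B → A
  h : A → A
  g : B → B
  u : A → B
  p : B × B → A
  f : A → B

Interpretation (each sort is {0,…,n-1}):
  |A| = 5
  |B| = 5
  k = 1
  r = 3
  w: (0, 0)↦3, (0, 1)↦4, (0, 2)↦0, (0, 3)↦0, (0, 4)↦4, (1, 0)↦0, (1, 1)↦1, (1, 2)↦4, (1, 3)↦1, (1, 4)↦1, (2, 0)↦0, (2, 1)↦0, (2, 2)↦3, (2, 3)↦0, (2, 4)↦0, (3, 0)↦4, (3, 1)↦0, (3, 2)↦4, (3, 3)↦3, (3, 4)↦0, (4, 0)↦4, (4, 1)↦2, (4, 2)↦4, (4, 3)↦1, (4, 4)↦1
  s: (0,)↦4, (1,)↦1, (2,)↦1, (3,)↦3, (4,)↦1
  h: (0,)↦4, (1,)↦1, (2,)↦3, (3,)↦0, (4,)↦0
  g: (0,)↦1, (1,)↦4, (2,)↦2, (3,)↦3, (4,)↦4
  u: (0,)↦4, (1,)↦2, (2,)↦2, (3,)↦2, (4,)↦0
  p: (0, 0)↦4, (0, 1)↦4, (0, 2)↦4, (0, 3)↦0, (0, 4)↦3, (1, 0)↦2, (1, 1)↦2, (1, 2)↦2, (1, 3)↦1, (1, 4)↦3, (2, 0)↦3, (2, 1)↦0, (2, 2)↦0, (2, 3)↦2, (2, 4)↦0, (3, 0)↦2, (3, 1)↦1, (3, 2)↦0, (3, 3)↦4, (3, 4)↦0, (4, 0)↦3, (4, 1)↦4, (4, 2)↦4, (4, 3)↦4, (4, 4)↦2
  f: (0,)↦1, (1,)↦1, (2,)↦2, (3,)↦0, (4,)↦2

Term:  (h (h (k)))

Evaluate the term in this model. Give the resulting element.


  k = 1
  (h (k)) = h(1,) = 1
  (h (h (k))) = h(1,) = 1

value = 1


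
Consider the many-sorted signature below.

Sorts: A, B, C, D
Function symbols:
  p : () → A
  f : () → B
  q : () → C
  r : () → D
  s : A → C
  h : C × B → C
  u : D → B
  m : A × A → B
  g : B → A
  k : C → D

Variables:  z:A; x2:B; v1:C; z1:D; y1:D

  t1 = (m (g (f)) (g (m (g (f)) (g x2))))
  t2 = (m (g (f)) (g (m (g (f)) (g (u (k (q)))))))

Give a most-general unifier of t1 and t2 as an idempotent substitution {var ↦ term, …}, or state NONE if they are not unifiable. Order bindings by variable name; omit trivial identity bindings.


{x2 ↦ (u (k (q)))}


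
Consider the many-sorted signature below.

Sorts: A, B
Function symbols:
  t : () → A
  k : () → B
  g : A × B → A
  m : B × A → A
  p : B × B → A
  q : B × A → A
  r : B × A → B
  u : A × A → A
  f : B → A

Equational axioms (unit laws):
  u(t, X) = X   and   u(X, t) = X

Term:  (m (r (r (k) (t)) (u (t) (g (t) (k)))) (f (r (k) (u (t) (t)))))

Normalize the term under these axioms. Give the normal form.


normal form = (m (r (r (k) (t)) (g (t) (k))) (f (r (k) (t))))

1. (m (r (r (k) (t)) (u (t) (g (t) (k)))) (f (r (k) (u (t) (t)))))  →  (m (r (r (k) (t)) (g (t) (k))) (f (r (k) (u (t) (t)))))
2. (m (r (r (k) (t)) (g (t) (k))) (f (r (k) (u (t) (t)))))  →  (m (r (r (k) (t)) (g (t) (k))) (f (r (k) (t))))


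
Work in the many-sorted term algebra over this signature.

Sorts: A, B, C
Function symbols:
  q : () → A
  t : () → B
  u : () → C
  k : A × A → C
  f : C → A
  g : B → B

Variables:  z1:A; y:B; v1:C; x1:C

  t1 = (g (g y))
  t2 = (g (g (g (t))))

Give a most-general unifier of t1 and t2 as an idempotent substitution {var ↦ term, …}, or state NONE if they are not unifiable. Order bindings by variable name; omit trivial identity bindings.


{y ↦ (g (t))}


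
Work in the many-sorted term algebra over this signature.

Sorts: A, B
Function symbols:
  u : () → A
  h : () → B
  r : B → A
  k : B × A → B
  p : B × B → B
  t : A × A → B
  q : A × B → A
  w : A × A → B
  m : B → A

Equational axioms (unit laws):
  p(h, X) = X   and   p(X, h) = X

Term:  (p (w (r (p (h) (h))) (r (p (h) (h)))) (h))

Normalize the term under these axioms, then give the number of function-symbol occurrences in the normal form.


1. (p (w (r (p (h) (h))) (r (p (h) (h)))) (h))  →  (w (r (p (h) (h))) (r (p (h) (h))))
2. (w (r (p (h) (h))) (r (p (h) (h))))  →  (w (r (h)) (r (p (h) (h))))
3. (w (r (h)) (r (p (h) (h))))  →  (w (r (h)) (r (h)))
normal form: (w (r (h)) (r (h)))

size = 5


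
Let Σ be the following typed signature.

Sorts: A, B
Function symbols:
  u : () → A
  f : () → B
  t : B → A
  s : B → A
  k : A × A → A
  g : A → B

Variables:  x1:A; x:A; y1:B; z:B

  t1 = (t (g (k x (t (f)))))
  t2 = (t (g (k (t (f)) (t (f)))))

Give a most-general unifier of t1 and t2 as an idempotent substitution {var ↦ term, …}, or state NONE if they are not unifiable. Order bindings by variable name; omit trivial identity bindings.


{x ↦ (t (f))}


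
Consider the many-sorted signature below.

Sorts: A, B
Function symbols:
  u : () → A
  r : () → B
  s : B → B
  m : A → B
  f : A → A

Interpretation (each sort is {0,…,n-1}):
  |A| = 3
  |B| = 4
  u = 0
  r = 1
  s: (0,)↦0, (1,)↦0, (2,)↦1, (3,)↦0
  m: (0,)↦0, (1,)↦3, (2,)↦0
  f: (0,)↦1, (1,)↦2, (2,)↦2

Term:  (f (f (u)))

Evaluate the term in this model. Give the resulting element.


value = 2

  u = 0
  (f (u)) = f(0,) = 1
  (f (f (u))) = f(1,) = 2


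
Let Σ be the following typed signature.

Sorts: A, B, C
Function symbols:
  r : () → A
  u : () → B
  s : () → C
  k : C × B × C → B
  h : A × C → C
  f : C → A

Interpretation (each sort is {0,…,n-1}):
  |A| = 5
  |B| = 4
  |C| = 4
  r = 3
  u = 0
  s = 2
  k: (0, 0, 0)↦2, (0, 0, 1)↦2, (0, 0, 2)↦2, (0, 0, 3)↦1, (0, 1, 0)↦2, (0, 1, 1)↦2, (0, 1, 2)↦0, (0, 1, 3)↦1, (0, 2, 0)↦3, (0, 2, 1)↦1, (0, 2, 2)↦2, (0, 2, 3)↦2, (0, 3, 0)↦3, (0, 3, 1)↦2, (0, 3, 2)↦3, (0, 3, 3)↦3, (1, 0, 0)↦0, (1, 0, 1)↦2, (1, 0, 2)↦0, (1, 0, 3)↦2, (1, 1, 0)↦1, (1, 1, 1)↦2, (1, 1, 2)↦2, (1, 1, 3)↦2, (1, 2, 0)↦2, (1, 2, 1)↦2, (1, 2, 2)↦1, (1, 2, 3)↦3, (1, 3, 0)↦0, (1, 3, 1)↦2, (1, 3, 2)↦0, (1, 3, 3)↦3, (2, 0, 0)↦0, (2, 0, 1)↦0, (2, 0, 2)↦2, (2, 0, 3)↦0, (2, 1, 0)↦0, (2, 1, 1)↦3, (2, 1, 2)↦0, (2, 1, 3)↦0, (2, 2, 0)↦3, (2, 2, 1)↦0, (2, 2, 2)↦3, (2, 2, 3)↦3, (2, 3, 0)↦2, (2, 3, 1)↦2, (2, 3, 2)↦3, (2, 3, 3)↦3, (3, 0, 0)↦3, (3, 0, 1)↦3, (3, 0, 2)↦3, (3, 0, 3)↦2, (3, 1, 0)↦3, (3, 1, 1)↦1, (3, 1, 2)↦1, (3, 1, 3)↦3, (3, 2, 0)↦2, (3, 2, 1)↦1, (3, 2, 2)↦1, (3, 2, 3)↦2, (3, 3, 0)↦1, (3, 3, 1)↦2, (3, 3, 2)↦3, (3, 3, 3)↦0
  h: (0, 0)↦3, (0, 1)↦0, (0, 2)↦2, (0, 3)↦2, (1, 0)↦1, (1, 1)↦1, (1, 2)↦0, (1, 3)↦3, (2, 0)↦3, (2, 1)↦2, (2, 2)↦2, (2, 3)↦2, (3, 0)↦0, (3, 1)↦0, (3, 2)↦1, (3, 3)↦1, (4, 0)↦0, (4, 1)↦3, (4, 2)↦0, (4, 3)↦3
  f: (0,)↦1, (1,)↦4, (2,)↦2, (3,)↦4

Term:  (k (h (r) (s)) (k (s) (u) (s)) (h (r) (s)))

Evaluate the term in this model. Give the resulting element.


  r = 3
  s = 2
  (h (r) (s)) = h(3, 2) = 1
  s = 2
  u = 0
  s = 2
  (k (s) (u) (s)) = k(2, 0, 2) = 2
  r = 3
  s = 2
  (h (r) (s)) = h(3, 2) = 1
  (k (h (r) (s)) (k (s) (u) (s)) (h (r) (s))) = k(1, 2, 1) = 2

value = 2


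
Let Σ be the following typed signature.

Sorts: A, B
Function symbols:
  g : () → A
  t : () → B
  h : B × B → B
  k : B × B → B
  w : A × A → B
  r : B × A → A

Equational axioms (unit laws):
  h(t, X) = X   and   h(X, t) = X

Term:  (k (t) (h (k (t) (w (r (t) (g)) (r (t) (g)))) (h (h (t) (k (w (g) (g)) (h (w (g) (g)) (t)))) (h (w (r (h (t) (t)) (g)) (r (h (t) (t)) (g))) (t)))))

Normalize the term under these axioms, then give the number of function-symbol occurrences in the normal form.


1. (k (t) (h (k (t) (w (r (t) (g)) (r (t) (g)))) (h (h (t) (k (w (g) (g)) (h (w (g) (g)) (t)))) (h (w (r (h (t) (t)) (g)) (r (h (t) (t)) (g))) (t)))))  →  (k (t) (h (k (t) (w (r (t) (g)) (r (t) (g)))) (h (k (w (g) (g)) (h (w (g) (g)) (t))) (h (w (r (h (t) (t)) (g)) (r (h (t) (t)) (g))) (t)))))
2. (k (t) (h (k (t) (w (r (t) (g)) (r (t) (g)))) (h (k (w (g) (g)) (h (w (g) (g)) (t))) (h (w (r (h (t) (t)) (g)) (r (h (t) (t)) (g))) (t)))))  →  (k (t) (h (k (t) (w (r (t) (g)) (r (t) (g)))) (h (k (w (g) (g)) (w (g) (g))) (h (w (r (h (t) (t)) (g)) (r (h (t) (t)) (g))) (t)))))
3. (k (t) (h (k (t) (w (r (t) (g)) (r (t) (g)))) (h (k (w (g) (g)) (w (g) (g))) (h (w (r (h (t) (t)) (g)) (r (h (t) (t)) (g))) (t)))))  →  (k (t) (h (k (t) (w (r (t) (g)) (r (t) (g)))) (h (k (w (g) (g)) (w (g) (g))) (w (r (h (t) (t)) (g)) (r (h (t) (t)) (g))))))
4. (k (t) (h (k (t) (w (r (t) (g)) (r (t) (g)))) (h (k (w (g) (g)) (w (g) (g))) (w (r (h (t) (t)) (g)) (r (h (t) (t)) (g))))))  →  (k (t) (h (k (t) (w (r (t) (g)) (r (t) (g)))) (h (k (w (g) (g)) (w (g) (g))) (w (r (t) (g)) (r (h (t) (t)) (g))))))
5. (k (t) (h (k (t) (w (r (t) (g)) (r (t) (g)))) (h (k (w (g) (g)) (w (g) (g))) (w (r (t) (g)) (r (h (t) (t)) (g))))))  →  (k (t) (h (k (t) (w (r (t) (g)) (r (t) (g)))) (h (k (w (g) (g)) (w (g) (g))) (w (r (t) (g)) (r (t) (g))))))
normal form: (k (t) (h (k (t) (w (r (t) (g)) (r (t) (g)))) (h (k (w (g) (g)) (w (g) (g))) (w (r (t) (g)) (r (t) (g))))))

size = 27


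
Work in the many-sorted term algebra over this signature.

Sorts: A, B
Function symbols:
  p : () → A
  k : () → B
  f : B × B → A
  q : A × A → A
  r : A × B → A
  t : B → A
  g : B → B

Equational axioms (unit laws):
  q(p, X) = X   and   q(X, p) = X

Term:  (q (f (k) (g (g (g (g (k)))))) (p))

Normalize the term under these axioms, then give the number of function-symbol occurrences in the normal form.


1. (q (f (k) (g (g (g (g (k)))))) (p))  →  (f (k) (g (g (g (g (k))))))
normal form: (f (k) (g (g (g (g (k))))))

size = 7


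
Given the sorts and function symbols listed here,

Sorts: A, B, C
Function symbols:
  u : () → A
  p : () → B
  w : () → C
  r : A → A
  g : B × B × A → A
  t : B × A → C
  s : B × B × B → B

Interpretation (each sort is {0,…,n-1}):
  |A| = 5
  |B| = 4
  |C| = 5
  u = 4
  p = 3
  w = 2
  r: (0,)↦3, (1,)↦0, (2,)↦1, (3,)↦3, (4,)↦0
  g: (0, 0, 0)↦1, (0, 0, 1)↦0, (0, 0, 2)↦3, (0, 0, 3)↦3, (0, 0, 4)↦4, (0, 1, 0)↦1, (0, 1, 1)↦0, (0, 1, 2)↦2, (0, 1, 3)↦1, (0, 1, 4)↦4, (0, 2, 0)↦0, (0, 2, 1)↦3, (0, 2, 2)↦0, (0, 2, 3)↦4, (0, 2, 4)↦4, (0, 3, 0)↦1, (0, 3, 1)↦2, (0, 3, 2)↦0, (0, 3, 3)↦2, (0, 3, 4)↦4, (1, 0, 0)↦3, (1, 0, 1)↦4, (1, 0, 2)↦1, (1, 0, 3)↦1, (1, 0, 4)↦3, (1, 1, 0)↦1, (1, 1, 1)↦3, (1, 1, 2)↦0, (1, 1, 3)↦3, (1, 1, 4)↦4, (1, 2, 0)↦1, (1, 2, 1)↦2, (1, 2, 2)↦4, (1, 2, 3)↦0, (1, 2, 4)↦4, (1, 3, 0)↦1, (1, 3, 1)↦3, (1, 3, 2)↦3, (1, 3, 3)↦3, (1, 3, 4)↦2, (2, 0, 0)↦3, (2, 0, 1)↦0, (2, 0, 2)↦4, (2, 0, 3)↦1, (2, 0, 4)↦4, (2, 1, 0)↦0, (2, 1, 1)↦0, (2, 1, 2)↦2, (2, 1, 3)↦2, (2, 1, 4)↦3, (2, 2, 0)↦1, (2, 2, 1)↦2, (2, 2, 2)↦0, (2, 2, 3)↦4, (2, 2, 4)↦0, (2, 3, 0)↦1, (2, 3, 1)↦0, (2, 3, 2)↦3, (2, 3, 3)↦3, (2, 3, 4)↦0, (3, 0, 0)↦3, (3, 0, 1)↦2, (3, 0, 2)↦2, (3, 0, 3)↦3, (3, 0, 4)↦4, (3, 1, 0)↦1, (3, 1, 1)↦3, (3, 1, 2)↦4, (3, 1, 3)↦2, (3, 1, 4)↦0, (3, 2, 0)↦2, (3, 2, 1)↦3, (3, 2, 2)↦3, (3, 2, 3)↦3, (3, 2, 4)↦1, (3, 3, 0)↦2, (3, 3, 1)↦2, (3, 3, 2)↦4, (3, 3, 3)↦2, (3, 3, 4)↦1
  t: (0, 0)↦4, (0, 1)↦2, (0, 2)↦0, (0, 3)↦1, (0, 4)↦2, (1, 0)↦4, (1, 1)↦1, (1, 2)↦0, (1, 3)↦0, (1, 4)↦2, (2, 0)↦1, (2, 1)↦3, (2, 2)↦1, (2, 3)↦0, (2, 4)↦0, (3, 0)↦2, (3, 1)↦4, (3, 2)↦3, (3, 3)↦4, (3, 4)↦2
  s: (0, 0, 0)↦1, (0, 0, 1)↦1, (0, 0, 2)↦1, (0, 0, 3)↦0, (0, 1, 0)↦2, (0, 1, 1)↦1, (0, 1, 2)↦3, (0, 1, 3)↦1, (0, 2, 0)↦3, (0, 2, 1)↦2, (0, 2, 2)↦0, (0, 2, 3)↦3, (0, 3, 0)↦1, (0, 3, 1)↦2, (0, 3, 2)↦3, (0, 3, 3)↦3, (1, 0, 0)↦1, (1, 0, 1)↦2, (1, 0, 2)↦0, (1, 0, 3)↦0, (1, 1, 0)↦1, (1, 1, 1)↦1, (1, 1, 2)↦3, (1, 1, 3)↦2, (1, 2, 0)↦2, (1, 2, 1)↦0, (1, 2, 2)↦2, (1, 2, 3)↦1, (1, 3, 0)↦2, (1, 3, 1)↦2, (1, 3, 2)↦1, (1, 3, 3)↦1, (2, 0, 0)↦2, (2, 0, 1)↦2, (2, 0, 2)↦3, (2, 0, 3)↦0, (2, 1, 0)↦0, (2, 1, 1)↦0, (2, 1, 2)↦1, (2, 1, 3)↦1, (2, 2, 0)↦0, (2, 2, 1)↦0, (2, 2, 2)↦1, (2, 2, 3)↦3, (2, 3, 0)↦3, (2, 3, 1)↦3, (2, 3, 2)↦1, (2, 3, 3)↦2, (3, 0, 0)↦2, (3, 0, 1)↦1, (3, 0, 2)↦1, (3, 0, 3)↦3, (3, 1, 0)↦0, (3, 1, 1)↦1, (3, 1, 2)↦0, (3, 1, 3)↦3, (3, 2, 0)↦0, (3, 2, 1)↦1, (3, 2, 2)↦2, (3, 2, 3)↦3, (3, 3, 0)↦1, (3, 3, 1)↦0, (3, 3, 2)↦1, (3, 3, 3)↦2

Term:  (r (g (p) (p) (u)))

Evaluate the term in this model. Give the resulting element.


  p = 3
  p = 3
  u = 4
  (g (p) (p) (u)) = g(3, 3, 4) = 1
  (r (g (p) (p) (u))) = r(1,) = 0

value = 0


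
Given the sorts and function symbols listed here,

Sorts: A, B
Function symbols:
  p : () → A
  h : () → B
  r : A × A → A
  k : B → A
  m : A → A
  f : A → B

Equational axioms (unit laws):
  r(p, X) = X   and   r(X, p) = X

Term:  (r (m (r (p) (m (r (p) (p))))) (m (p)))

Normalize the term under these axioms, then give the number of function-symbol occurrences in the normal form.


size = 6

1. (r (m (r (p) (m (r (p) (p))))) (m (p)))  →  (r (m (m (r (p) (p)))) (m (p)))
2. (r (m (m (r (p) (p)))) (m (p)))  →  (r (m (m (p))) (m (p)))
normal form: (r (m (m (p))) (m (p)))


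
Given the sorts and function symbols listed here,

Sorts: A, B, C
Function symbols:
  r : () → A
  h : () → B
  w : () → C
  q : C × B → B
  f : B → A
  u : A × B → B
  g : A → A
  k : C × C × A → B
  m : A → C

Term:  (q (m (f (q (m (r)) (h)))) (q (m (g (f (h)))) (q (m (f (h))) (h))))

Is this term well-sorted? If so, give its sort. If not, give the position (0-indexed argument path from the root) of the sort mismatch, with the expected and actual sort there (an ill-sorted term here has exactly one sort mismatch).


          (r) : A
        (m (r)) : C
        (h) : B
      (q (m (r)) (h)) : B
    (f (q (m (r)) (h))) : A
  (m (f (q (m (r)) (h)))) : C
          (h) : B
        (f (h)) : A
      (g (f (h))) : A
    (m (g (f (h)))) : C
          (h) : B
        (f (h)) : A
      (m (f (h))) : C
      (h) : B
    (q (m (f (h))) (h)) : B
  (q (m (g (f (h)))) (q (m (f (h))) (h))) : B
(q (m (f (q (m (r)) (h)))) (q (m (g (f (h)))) (q (m (f (h))) (h)))) : B

well-sorted; sort = B


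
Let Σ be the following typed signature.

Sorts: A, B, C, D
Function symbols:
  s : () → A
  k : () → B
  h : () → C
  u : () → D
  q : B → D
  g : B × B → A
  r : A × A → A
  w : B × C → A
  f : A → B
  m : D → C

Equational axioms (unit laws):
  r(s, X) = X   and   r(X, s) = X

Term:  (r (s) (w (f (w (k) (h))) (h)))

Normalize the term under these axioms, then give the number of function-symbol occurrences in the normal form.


size = 6

1. (r (s) (w (f (w (k) (h))) (h)))  →  (w (f (w (k) (h))) (h))
normal form: (w (f (w (k) (h))) (h))


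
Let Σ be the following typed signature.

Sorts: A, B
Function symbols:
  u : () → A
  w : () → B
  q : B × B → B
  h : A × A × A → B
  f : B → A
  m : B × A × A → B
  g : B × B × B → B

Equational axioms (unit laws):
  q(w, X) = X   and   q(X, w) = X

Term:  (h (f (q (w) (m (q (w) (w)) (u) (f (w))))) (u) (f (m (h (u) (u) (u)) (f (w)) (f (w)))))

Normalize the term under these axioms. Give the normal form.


normal form = (h (f (m (w) (u) (f (w)))) (u) (f (m (h (u) (u) (u)) (f (w)) (f (w)))))

1. (h (f (q (w) (m (q (w) (w)) (u) (f (w))))) (u) (f (m (h (u) (u) (u)) (f (w)) (f (w)))))  →  (h (f (m (q (w) (w)) (u) (f (w)))) (u) (f (m (h (u) (u) (u)) (f (w)) (f (w)))))
2. (h (f (m (q (w) (w)) (u) (f (w)))) (u) (f (m (h (u) (u) (u)) (f (w)) (f (w)))))  →  (h (f (m (w) (u) (f (w)))) (u) (f (m (h (u) (u) (u)) (f (w)) (f (w)))))


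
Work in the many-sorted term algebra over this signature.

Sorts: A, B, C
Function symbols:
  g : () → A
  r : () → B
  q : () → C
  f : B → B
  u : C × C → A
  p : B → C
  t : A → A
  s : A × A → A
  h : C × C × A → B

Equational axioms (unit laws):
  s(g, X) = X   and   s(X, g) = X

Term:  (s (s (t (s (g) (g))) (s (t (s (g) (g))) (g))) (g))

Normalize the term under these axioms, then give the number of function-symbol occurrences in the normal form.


size = 5

1. (s (s (t (s (g) (g))) (s (t (s (g) (g))) (g))) (g))  →  (s (t (s (g) (g))) (s (t (s (g) (g))) (g)))
2. (s (t (s (g) (g))) (s (t (s (g) (g))) (g)))  →  (s (t (g)) (s (t (s (g) (g))) (g)))
3. (s (t (g)) (s (t (s (g) (g))) (g)))  →  (s (t (g)) (t (s (g) (g))))
4. (s (t (g)) (t (s (g) (g))))  →  (s (t (g)) (t (g)))
normal form: (s (t (g)) (t (g)))


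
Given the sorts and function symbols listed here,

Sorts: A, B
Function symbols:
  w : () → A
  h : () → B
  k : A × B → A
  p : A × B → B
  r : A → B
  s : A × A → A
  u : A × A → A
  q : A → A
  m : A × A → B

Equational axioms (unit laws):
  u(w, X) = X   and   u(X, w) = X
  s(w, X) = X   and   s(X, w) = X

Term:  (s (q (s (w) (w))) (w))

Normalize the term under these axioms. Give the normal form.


1. (s (q (s (w) (w))) (w))  →  (q (s (w) (w)))
2. (q (s (w) (w)))  →  (q (w))

normal form = (q (w))


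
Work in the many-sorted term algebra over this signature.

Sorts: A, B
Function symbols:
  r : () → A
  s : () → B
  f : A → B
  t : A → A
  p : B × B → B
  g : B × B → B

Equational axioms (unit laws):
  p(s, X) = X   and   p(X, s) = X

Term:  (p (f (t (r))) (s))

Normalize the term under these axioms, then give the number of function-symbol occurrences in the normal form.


1. (p (f (t (r))) (s))  →  (f (t (r)))
normal form: (f (t (r)))

size = 3


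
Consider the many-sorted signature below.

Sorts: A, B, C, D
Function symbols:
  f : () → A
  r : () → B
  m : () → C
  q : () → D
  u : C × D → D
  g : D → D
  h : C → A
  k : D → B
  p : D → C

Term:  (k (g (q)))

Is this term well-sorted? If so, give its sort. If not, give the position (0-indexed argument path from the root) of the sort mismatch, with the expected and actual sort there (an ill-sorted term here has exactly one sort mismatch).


    (q) : D
  (g (q)) : D
(k (g (q))) : B

well-sorted; sort = B


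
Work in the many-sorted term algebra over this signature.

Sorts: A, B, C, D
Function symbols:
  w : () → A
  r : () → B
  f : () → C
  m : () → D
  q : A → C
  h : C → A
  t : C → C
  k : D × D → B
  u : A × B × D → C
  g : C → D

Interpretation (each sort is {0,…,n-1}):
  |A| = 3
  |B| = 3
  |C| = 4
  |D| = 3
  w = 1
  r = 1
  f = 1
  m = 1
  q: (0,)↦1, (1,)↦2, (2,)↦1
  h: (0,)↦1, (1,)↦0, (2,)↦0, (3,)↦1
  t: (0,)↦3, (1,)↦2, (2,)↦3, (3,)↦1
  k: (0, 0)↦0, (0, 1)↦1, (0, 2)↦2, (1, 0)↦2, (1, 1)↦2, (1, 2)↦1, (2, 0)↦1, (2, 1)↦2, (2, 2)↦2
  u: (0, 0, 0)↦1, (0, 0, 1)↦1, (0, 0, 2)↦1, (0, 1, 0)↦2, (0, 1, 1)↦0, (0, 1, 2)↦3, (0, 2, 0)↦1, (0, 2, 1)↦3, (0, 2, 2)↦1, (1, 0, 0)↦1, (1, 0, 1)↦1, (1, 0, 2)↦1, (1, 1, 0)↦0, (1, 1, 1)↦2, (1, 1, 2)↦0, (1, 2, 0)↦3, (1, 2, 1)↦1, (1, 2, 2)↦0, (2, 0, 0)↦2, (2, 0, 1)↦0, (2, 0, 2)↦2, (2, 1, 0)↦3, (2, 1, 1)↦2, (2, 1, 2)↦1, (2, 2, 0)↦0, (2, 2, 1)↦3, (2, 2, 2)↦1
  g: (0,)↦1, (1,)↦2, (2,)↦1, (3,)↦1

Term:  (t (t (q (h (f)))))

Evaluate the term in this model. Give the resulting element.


value = 3

  f = 1
  (h (f)) = h(1,) = 0
  (q (h (f))) = q(0,) = 1
  (t (q (h (f)))) = t(1,) = 2
  (t (t (q (h (f))))) = t(2,) = 3


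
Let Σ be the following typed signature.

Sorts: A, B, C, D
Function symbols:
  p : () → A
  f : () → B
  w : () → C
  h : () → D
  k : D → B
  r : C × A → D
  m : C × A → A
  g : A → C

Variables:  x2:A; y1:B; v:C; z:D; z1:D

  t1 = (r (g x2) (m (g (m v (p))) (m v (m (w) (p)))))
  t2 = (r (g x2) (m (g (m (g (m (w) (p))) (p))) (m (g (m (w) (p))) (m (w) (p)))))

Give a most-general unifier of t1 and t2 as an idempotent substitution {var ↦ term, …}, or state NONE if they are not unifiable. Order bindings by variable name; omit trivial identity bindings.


{v ↦ (g (m (w) (p)))}


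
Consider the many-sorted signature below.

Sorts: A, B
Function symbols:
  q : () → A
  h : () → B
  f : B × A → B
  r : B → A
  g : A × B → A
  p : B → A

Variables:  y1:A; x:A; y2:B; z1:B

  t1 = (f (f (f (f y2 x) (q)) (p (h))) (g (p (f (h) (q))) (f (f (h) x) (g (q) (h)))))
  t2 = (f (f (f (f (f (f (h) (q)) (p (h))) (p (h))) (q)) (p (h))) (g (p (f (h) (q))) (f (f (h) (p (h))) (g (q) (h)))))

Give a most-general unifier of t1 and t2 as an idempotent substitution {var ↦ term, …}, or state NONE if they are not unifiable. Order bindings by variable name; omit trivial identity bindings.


{x ↦ (p (h)), y2 ↦ (f (f (h) (q)) (p (h)))}


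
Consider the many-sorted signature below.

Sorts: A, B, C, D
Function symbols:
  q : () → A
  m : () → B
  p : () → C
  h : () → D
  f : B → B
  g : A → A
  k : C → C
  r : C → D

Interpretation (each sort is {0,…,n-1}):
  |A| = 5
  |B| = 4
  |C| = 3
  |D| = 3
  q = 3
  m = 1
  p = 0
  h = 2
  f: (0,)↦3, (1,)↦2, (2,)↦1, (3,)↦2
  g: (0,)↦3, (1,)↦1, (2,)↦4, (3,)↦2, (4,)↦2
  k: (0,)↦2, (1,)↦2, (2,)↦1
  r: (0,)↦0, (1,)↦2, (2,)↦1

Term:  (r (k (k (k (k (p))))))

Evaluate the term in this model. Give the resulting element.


value = 2

  p = 0
  (k (p)) = k(0,) = 2
  (k (k (p))) = k(2,) = 1
  (k (k (k (p)))) = k(1,) = 2
  (k (k (k (k (p))))) = k(2,) = 1
  (r (k (k (k (k (p)))))) = r(1,) = 2


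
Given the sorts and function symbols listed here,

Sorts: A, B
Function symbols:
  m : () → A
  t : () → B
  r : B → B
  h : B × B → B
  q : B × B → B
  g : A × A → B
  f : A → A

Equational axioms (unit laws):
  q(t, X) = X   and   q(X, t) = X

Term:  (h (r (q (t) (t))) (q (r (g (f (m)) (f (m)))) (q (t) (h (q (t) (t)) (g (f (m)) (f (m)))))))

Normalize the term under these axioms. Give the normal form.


1. (h (r (q (t) (t))) (q (r (g (f (m)) (f (m)))) (q (t) (h (q (t) (t)) (g (f (m)) (f (m)))))))  →  (h (r (t)) (q (r (g (f (m)) (f (m)))) (q (t) (h (q (t) (t)) (g (f (m)) (f (m)))))))
2. (h (r (t)) (q (r (g (f (m)) (f (m)))) (q (t) (h (q (t) (t)) (g (f (m)) (f (m)))))))  →  (h (r (t)) (q (r (g (f (m)) (f (m)))) (h (q (t) (t)) (g (f (m)) (f (m))))))
3. (h (r (t)) (q (r (g (f (m)) (f (m)))) (h (q (t) (t)) (g (f (m)) (f (m))))))  →  (h (r (t)) (q (r (g (f (m)) (f (m)))) (h (t) (g (f (m)) (f (m))))))

normal form = (h (r (t)) (q (r (g (f (m)) (f (m)))) (h (t) (g (f (m)) (f (m))))))


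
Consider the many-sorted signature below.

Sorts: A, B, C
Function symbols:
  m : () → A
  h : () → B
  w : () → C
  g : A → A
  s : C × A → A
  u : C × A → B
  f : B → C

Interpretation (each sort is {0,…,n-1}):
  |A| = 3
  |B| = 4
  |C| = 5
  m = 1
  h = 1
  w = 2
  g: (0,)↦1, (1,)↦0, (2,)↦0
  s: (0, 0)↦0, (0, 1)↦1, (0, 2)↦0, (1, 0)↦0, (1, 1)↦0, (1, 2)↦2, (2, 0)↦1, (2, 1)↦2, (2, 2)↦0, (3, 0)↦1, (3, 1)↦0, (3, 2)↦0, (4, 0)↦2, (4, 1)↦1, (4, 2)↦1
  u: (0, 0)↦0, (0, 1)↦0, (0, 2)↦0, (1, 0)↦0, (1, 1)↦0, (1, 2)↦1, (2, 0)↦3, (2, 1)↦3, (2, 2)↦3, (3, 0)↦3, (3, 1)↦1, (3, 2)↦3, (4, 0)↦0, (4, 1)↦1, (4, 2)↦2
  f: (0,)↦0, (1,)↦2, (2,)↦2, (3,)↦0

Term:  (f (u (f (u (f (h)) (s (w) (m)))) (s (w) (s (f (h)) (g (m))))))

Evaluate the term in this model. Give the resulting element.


  h = 1
  (f (h)) = f(1,) = 2
  w = 2
  m = 1
  (s (w) (m)) = s(2, 1) = 2
  (u (f (h)) (s (w) (m))) = u(2, 2) = 3
  (f (u (f (h)) (s (w) (m)))) = f(3,) = 0
  w = 2
  h = 1
  (f (h)) = f(1,) = 2
  m = 1
  (g (m)) = g(1,) = 0
  (s (f (h)) (g (m))) = s(2, 0) = 1
  (s (w) (s (f (h)) (g (m)))) = s(2, 1) = 2
  (u (f (u (f (h)) (s (w) (m)))) (s (w) (s (f (h)) (g (m))))) = u(0, 2) = 0
  (f (u (f (u (f (h)) (s (w) (m)))) (s (w) (s (f (h)) (g (m)))))) = f(0,) = 0

value = 0


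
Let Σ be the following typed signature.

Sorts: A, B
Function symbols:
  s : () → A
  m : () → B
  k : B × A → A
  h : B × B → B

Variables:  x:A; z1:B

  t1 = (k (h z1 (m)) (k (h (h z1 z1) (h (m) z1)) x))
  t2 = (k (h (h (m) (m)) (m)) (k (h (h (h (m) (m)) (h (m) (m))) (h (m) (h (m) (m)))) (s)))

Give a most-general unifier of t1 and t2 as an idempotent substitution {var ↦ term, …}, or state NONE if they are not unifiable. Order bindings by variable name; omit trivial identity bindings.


{x ↦ (s), z1 ↦ (h (m) (m))}


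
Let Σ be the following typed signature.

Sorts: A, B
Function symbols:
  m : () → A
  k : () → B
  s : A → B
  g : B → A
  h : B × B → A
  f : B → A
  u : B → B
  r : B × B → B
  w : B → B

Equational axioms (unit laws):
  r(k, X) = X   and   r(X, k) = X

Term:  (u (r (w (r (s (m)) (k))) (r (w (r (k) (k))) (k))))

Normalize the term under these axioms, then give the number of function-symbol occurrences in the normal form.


1. (u (r (w (r (s (m)) (k))) (r (w (r (k) (k))) (k))))  →  (u (r (w (s (m))) (r (w (r (k) (k))) (k))))
2. (u (r (w (s (m))) (r (w (r (k) (k))) (k))))  →  (u (r (w (s (m))) (w (r (k) (k)))))
3. (u (r (w (s (m))) (w (r (k) (k)))))  →  (u (r (w (s (m))) (w (k))))
normal form: (u (r (w (s (m))) (w (k))))

size = 7


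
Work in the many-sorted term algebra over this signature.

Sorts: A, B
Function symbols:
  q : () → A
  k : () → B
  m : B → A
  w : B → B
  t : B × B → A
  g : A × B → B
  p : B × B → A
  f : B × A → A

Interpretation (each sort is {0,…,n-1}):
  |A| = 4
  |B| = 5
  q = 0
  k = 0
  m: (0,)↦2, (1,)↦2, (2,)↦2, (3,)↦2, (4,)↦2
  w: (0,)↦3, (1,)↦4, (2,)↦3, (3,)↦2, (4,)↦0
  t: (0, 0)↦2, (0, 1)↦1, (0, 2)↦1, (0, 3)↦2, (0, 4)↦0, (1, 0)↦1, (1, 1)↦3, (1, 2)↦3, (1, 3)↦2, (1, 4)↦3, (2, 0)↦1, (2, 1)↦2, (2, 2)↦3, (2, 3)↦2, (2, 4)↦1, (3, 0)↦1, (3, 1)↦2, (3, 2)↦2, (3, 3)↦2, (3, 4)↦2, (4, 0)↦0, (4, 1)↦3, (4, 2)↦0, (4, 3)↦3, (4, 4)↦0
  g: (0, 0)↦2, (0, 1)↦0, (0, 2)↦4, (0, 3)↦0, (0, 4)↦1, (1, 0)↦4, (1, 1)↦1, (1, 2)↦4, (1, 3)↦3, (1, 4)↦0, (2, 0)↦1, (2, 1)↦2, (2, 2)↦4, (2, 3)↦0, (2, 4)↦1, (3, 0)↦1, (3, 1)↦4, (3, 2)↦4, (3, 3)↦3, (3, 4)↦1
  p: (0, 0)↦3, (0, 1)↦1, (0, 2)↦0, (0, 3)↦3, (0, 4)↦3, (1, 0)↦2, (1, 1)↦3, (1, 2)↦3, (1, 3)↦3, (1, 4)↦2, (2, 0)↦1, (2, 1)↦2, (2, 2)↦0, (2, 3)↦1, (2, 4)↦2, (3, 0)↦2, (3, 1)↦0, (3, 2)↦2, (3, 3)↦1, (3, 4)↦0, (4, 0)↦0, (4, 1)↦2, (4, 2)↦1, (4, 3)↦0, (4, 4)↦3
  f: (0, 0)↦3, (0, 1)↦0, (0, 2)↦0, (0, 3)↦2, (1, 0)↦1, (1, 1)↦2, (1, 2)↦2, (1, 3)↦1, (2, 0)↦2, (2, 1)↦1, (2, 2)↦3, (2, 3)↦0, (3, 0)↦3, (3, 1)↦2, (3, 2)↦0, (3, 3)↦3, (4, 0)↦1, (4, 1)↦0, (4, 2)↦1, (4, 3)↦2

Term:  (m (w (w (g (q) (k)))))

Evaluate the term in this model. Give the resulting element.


  q = 0
  k = 0
  (g (q) (k)) = g(0, 0) = 2
  (w (g (q) (k))) = w(2,) = 3
  (w (w (g (q) (k)))) = w(3,) = 2
  (m (w (w (g (q) (k))))) = m(2,) = 2

value = 2


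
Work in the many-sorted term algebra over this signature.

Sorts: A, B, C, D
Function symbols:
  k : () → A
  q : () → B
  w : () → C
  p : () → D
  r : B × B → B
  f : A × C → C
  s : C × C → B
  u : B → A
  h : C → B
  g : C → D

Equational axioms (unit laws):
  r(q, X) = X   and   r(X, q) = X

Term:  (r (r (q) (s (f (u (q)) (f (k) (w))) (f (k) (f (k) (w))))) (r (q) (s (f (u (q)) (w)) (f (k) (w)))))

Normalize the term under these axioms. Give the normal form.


1. (r (r (q) (s (f (u (q)) (f (k) (w))) (f (k) (f (k) (w))))) (r (q) (s (f (u (q)) (w)) (f (k) (w)))))  →  (r (s (f (u (q)) (f (k) (w))) (f (k) (f (k) (w)))) (r (q) (s (f (u (q)) (w)) (f (k) (w)))))
2. (r (s (f (u (q)) (f (k) (w))) (f (k) (f (k) (w)))) (r (q) (s (f (u (q)) (w)) (f (k) (w)))))  →  (r (s (f (u (q)) (f (k) (w))) (f (k) (f (k) (w)))) (s (f (u (q)) (w)) (f (k) (w))))

normal form = (r (s (f (u (q)) (f (k) (w))) (f (k) (f (k) (w)))) (s (f (u (q)) (w)) (f (k) (w))))


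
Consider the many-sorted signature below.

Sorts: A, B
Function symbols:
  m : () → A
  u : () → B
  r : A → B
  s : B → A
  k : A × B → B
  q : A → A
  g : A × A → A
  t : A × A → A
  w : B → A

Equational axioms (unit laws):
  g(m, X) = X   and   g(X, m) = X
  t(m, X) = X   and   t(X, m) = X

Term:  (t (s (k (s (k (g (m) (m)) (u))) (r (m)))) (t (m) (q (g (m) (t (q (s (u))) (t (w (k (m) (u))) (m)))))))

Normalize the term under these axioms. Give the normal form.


1. (t (s (k (s (k (g (m) (m)) (u))) (r (m)))) (t (m) (q (g (m) (t (q (s (u))) (t (w (k (m) (u))) (m)))))))  →  (t (s (k (s (k (m) (u))) (r (m)))) (t (m) (q (g (m) (t (q (s (u))) (t (w (k (m) (u))) (m)))))))
2. (t (s (k (s (k (m) (u))) (r (m)))) (t (m) (q (g (m) (t (q (s (u))) (t (w (k (m) (u))) (m)))))))  →  (t (s (k (s (k (m) (u))) (r (m)))) (q (g (m) (t (q (s (u))) (t (w (k (m) (u))) (m))))))
3. (t (s (k (s (k (m) (u))) (r (m)))) (q (g (m) (t (q (s (u))) (t (w (k (m) (u))) (m))))))  →  (t (s (k (s (k (m) (u))) (r (m)))) (q (t (q (s (u))) (t (w (k (m) (u))) (m)))))
4. (t (s (k (s (k (m) (u))) (r (m)))) (q (t (q (s (u))) (t (w (k (m) (u))) (m)))))  →  (t (s (k (s (k (m) (u))) (r (m)))) (q (t (q (s (u))) (w (k (m) (u))))))

normal form = (t (s (k (s (k (m) (u))) (r (m)))) (q (t (q (s (u))) (w (k (m) (u))))))


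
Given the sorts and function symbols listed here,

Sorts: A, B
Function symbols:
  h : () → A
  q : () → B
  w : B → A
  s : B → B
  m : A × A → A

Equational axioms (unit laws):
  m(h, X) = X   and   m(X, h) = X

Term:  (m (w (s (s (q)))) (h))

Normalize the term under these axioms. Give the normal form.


1. (m (w (s (s (q)))) (h))  →  (w (s (s (q))))

normal form = (w (s (s (q))))


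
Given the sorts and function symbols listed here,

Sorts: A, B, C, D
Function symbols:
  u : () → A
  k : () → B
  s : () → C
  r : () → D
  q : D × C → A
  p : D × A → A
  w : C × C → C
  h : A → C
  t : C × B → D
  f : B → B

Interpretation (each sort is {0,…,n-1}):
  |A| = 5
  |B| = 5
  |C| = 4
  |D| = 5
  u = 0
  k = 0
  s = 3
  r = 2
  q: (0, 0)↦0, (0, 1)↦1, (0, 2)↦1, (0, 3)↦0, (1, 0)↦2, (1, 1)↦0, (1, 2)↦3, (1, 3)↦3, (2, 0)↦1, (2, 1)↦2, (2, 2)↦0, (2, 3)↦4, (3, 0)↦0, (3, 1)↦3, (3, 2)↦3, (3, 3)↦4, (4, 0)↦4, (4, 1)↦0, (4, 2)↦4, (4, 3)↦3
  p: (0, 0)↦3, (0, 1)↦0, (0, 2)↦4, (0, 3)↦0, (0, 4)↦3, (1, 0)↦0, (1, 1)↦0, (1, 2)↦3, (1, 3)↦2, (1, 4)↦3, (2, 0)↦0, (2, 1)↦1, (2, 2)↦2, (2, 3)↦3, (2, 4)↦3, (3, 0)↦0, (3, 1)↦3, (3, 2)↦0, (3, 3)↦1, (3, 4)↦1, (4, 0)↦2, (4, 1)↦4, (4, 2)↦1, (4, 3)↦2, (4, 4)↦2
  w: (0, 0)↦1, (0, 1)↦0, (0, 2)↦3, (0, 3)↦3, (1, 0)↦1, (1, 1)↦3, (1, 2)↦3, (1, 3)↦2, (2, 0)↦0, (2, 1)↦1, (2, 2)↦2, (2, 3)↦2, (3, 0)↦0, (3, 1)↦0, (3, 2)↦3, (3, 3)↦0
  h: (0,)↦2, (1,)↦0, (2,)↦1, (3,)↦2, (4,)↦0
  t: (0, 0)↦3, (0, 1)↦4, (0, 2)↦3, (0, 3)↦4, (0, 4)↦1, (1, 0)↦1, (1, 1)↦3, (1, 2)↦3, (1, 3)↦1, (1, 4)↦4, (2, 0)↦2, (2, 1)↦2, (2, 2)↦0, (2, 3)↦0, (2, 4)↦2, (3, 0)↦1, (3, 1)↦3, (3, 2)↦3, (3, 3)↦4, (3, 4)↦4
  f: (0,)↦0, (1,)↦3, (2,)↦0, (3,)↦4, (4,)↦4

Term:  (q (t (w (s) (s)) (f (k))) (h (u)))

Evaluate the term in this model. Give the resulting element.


  s = 3
  s = 3
  (w (s) (s)) = w(3, 3) = 0
  k = 0
  (f (k)) = f(0,) = 0
  (t (w (s) (s)) (f (k))) = t(0, 0) = 3
  u = 0
  (h (u)) = h(0,) = 2
  (q (t (w (s) (s)) (f (k))) (h (u))) = q(3, 2) = 3

value = 3


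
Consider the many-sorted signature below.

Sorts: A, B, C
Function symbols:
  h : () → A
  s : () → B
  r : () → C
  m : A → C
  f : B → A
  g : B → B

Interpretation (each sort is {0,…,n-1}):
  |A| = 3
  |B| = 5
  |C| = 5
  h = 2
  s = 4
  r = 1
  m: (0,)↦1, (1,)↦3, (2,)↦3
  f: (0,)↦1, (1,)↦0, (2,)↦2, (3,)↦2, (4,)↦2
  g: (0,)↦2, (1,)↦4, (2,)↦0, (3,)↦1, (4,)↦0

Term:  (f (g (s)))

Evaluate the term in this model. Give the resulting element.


  s = 4
  (g (s)) = g(4,) = 0
  (f (g (s))) = f(0,) = 1

value = 1


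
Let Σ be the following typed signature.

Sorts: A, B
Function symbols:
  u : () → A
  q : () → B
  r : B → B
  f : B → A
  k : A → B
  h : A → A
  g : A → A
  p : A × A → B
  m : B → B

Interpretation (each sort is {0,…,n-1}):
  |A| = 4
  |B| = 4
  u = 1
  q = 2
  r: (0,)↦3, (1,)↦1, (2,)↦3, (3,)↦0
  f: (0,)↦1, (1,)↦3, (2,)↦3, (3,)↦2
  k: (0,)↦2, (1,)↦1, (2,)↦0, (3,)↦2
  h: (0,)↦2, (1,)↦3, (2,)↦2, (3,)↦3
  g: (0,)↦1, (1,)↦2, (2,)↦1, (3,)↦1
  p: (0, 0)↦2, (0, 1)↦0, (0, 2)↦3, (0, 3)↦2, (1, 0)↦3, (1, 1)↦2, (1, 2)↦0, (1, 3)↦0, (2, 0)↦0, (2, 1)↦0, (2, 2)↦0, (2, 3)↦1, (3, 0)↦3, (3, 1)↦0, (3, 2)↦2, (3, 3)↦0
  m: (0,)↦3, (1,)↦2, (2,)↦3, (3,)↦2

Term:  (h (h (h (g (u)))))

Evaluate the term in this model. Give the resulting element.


value = 2

  u = 1
  (g (u)) = g(1,) = 2
  (h (g (u))) = h(2,) = 2
  (h (h (g (u)))) = h(2,) = 2
  (h (h (h (g (u))))) = h(2,) = 2


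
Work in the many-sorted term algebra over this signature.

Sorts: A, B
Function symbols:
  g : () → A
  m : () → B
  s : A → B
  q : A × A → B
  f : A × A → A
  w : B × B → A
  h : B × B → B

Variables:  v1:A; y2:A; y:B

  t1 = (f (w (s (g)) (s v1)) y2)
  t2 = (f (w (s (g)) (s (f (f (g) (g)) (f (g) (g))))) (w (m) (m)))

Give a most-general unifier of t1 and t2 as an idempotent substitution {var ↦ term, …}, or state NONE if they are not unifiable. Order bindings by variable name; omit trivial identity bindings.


{v1 ↦ (f (f (g) (g)) (f (g) (g))), y2 ↦ (w (m) (m))}


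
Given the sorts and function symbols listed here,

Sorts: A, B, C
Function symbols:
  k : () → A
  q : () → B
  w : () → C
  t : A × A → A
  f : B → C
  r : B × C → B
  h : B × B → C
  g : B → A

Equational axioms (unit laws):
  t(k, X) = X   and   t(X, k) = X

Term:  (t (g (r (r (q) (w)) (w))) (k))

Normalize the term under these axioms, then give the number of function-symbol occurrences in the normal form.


1. (t (g (r (r (q) (w)) (w))) (k))  →  (g (r (r (q) (w)) (w)))
normal form: (g (r (r (q) (w)) (w)))

size = 6


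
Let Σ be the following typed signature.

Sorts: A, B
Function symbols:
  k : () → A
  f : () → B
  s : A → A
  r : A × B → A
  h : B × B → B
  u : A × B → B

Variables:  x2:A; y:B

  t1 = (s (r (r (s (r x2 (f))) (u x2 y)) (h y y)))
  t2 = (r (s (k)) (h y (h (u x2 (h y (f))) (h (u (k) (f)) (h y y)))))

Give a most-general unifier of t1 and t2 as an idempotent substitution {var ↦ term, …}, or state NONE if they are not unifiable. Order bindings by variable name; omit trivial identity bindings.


NONE (not unifiable)

head clash or occurs-check failure — not unifiable


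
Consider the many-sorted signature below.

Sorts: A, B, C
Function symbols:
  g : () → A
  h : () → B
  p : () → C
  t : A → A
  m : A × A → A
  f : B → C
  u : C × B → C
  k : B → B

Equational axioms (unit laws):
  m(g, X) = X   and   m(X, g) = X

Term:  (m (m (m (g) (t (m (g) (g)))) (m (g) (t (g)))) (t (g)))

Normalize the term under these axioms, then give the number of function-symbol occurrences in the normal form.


size = 8

1. (m (m (m (g) (t (m (g) (g)))) (m (g) (t (g)))) (t (g)))  →  (m (m (t (m (g) (g))) (m (g) (t (g)))) (t (g)))
2. (m (m (t (m (g) (g))) (m (g) (t (g)))) (t (g)))  →  (m (m (t (g)) (m (g) (t (g)))) (t (g)))
3. (m (m (t (g)) (m (g) (t (g)))) (t (g)))  →  (m (m (t (g)) (t (g))) (t (g)))
normal form: (m (m (t (g)) (t (g))) (t (g)))


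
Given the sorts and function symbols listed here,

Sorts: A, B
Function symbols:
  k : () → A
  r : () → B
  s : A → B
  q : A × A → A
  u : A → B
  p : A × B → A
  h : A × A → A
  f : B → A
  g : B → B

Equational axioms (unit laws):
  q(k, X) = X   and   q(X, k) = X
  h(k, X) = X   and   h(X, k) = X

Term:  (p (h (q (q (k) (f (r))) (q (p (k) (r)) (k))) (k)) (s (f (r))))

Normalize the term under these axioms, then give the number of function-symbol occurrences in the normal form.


1. (p (h (q (q (k) (f (r))) (q (p (k) (r)) (k))) (k)) (s (f (r))))  →  (p (q (q (k) (f (r))) (q (p (k) (r)) (k))) (s (f (r))))
2. (p (q (q (k) (f (r))) (q (p (k) (r)) (k))) (s (f (r))))  →  (p (q (f (r)) (q (p (k) (r)) (k))) (s (f (r))))
3. (p (q (f (r)) (q (p (k) (r)) (k))) (s (f (r))))  →  (p (q (f (r)) (p (k) (r))) (s (f (r))))
normal form: (p (q (f (r)) (p (k) (r))) (s (f (r))))

size = 10
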